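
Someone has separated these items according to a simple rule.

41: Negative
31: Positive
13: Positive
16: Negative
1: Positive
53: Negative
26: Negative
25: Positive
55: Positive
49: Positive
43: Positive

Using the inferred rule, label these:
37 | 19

'Positive' ⟺ ≡ 1 (mod 6).
37: 37 mod 6 = 1, qualifies → Positive. 19: 19 mod 6 = 1, qualifies → Positive.

Positive, Positive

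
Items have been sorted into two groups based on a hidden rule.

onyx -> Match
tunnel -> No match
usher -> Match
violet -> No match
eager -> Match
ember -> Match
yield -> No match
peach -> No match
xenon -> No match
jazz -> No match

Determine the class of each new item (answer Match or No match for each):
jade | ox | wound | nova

No match, Match, No match, No match

Comparing the two groups points to one rule — starts with a vowel.
jade → starts with 'j' → No match.
ox → starts with 'o' → Match.
wound → starts with 'w' → No match.
nova → starts with 'n' → No match.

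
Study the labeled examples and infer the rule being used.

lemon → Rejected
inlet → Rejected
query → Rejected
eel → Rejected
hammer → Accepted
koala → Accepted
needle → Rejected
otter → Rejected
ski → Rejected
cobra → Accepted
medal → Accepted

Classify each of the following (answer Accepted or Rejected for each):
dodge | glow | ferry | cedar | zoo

Rejected, Rejected, Rejected, Accepted, Rejected

The pattern is that an item is 'Accepted' exactly when: contains 'a'.
dodge: no 'a' — fails the rule, so Rejected. glow: no 'a' — fails the rule, so Rejected. ferry: no 'a' — fails the rule, so Rejected. cedar: has 'a' — passes, so Accepted. zoo: no 'a' — fails the rule, so Rejected.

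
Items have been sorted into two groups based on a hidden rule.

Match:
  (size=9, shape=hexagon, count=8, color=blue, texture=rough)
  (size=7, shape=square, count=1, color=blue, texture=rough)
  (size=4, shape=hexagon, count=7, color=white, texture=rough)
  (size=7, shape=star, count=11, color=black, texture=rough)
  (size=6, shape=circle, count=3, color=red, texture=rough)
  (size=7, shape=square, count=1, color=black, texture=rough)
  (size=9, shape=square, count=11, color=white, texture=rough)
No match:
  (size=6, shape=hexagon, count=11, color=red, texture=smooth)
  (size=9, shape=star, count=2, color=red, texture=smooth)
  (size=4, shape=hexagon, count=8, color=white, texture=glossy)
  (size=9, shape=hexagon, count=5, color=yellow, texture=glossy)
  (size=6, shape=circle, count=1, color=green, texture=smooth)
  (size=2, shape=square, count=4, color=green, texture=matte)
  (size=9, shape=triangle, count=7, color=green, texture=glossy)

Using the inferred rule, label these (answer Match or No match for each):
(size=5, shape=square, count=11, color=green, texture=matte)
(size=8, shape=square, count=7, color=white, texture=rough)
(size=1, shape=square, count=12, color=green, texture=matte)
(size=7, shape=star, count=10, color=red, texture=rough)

The simplest hypothesis consistent with all the labels is: texture is rough.
(size=5, shape=square, count=11, color=green, texture=matte): No match (texture is matte).
(size=8, shape=square, count=7, color=white, texture=rough): Match (texture is rough).
(size=1, shape=square, count=12, color=green, texture=matte): No match (texture is matte).
(size=7, shape=star, count=10, color=red, texture=rough): Match (texture is rough).

No match, Match, No match, Match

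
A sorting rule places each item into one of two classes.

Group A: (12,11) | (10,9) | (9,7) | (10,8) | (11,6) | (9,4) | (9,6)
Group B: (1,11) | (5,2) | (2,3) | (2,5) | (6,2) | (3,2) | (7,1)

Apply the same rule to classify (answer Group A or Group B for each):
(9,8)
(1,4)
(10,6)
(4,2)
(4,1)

The distinguishing property — sum ≥ 13 — holds for all the 'Group A' cases and none of the 'Group B' cases.
(9,8) — 9+8 = 17, hence Group A.
(1,4) — 1+4 = 5, hence Group B.
(10,6) — 10+6 = 16, hence Group A.
(4,2) — 4+2 = 6, hence Group B.
(4,1) — 4+1 = 5, hence Group B.

Group A, Group B, Group A, Group B, Group B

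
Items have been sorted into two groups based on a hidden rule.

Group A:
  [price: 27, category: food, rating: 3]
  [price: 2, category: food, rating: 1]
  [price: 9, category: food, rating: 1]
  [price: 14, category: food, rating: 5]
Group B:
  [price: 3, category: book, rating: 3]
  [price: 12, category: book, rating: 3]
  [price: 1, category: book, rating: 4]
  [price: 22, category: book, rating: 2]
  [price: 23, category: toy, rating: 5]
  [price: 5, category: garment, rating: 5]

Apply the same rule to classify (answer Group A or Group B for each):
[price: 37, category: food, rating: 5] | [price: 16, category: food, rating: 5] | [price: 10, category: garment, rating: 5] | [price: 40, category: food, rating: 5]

Group A, Group A, Group B, Group A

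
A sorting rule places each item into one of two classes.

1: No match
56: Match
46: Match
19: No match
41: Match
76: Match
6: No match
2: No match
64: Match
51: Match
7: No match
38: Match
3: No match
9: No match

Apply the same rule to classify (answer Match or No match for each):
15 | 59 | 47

The common property of the 'Match' items is: at least 38. No 'No match' item has it.
No match: 15, since 15 < 38.
Match: 59, since 59 ≥ 38.
Match: 47, since 47 ≥ 38.

No match, Match, Match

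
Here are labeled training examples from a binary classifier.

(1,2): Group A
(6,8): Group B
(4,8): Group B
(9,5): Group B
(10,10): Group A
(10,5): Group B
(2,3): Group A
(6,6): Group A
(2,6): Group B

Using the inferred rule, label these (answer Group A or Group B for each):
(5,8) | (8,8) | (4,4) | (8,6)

The common property of the 'Group A' items is: |first − second| ≤ 1. No 'Group B' item has it.
(5,8) — |5−8| = 3, hence Group B. (8,8) — |8−8| = 0, hence Group A. (4,4) — |4−4| = 0, hence Group A. (8,6) — |8−6| = 2, hence Group B.

Group B, Group A, Group A, Group B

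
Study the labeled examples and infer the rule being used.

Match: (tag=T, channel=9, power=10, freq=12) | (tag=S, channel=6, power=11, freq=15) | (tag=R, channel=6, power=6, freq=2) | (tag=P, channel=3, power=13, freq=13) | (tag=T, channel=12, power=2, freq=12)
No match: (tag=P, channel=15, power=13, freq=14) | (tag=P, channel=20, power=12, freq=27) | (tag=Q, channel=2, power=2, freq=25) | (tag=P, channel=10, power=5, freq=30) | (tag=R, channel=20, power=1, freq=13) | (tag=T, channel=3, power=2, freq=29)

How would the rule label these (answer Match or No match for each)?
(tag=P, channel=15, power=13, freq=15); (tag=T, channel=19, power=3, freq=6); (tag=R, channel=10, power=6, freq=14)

The common property of the 'Match' items is: channel ≤ 12 AND freq ≤ 15. No 'No match' item has it.
No match: (tag=P, channel=15, power=13, freq=15), since channel = 15, freq = 15.
No match: (tag=T, channel=19, power=3, freq=6), since channel = 19, freq = 6.
Match: (tag=R, channel=10, power=6, freq=14), since channel = 10, freq = 14.

No match, No match, Match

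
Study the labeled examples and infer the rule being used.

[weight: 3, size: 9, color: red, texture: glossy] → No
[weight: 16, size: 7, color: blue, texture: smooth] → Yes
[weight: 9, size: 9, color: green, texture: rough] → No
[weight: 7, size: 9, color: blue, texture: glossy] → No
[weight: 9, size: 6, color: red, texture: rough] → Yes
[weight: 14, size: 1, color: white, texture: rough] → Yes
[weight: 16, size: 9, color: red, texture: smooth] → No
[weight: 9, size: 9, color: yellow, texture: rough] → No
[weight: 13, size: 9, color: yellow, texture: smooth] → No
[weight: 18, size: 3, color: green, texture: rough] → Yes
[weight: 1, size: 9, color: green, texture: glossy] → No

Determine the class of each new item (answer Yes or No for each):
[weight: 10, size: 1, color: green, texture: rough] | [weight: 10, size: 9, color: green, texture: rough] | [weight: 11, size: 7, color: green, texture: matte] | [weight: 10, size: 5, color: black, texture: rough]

The simplest hypothesis consistent with all the labels is: size ≤ 7.

Yes, No, Yes, Yes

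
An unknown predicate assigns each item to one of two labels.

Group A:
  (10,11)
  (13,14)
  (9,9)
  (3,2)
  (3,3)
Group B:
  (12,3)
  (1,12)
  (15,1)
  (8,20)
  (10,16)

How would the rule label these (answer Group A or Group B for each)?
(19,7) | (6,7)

Group B, Group A

One predicate separates the groups cleanly: |first − second| ≤ 1.
(19,7): |19−7| = 12, does not pass → Group B. (6,7): |6−7| = 1, has this property → Group A.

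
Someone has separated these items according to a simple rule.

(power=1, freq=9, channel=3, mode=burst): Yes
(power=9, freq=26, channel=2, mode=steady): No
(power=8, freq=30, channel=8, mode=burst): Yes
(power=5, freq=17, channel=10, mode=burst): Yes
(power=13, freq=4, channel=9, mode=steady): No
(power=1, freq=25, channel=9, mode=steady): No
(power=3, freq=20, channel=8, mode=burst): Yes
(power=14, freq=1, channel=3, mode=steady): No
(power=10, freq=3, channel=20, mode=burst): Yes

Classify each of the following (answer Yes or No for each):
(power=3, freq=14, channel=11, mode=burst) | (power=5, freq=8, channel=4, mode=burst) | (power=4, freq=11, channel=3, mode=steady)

'Yes' ⟺ mode is burst.
(power=3, freq=14, channel=11, mode=burst): mode is burst — fits, so Yes. (power=5, freq=8, channel=4, mode=burst): mode is burst — fits, so Yes. (power=4, freq=11, channel=3, mode=steady): mode is steady — doesn't qualify, so No.

Yes, Yes, No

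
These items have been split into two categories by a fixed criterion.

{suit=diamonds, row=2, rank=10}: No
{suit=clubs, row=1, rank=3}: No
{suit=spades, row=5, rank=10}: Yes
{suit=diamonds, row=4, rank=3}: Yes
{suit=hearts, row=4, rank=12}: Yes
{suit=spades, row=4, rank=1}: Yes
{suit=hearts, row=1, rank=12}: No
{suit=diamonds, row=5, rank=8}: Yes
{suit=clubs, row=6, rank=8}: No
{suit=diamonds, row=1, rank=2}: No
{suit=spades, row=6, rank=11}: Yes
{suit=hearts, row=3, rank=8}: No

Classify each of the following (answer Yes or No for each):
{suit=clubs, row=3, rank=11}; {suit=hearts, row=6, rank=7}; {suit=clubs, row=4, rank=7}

No, Yes, No

The pattern is that an item is 'Yes' exactly when: suit is not clubs AND row ≥ 4.
{suit=clubs, row=3, rank=11} — suit is clubs, row = 3, hence No.
{suit=hearts, row=6, rank=7} — suit is hearts, row = 6, hence Yes.
{suit=clubs, row=4, rank=7} — suit is clubs, row = 4, hence No.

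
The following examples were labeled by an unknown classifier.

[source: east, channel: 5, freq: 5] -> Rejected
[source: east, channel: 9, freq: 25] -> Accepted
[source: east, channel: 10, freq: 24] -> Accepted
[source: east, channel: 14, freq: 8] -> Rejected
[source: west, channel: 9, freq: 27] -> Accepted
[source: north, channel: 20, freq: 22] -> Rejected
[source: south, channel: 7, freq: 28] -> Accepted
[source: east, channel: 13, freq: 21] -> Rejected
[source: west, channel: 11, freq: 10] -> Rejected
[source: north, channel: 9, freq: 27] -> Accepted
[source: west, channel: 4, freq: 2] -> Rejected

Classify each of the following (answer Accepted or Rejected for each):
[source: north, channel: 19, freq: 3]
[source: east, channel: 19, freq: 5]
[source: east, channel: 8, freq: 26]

Rejected, Rejected, Accepted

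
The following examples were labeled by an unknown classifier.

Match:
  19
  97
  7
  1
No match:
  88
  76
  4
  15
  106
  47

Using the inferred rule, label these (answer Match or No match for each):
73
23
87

The common property of the 'Match' items is: ≡ 1 (mod 6). No 'No match' item has it.
73 — 73 mod 6 = 1, hence Match.
23 — 23 mod 6 = 5, hence No match.
87 — 87 mod 6 = 3, hence No match.

Match, No match, No match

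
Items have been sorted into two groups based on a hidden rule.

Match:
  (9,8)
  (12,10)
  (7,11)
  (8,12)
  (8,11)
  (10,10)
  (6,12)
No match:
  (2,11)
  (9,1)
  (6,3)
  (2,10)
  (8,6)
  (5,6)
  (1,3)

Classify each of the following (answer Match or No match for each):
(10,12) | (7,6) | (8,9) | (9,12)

The distinguishing property — sum ≥ 17 — holds for all the 'Match' cases and none of the 'No match' cases.
(10,12): Match (10+12 = 22). (7,6): No match (7+6 = 13). (8,9): Match (8+9 = 17). (9,12): Match (9+12 = 21).

Match, No match, Match, Match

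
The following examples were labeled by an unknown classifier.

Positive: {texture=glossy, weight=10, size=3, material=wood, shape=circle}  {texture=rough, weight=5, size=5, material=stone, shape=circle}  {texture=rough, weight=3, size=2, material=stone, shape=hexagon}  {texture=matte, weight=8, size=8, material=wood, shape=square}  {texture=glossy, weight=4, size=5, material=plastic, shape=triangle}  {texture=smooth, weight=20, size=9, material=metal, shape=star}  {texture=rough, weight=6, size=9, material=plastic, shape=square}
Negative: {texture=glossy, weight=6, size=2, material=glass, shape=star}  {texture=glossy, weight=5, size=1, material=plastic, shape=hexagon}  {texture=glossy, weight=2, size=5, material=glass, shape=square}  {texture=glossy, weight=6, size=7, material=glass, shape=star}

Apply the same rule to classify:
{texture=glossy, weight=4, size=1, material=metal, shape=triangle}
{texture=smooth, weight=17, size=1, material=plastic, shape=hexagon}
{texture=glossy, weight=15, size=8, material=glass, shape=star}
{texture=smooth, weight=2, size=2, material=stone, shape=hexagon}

The common property of the 'Positive' items is: material is not glass AND size ≥ 2. No 'Negative' item has it.

Negative, Negative, Negative, Positive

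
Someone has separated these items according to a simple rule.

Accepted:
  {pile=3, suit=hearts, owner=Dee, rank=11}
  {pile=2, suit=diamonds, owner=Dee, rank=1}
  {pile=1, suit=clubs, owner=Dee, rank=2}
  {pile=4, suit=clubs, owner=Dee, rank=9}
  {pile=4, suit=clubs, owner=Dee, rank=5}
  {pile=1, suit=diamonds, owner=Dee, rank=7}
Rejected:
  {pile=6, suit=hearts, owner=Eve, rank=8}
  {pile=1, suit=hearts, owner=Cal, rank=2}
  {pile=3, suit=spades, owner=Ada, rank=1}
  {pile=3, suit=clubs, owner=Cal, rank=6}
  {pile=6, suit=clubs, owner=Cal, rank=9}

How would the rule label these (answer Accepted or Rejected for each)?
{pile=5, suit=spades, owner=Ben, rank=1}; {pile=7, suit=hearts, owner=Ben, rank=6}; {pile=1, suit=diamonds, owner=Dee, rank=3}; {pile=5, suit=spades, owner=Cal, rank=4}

Rejected, Rejected, Accepted, Rejected

Comparing the two groups points to one rule — owner is Dee.
{pile=5, suit=spades, owner=Ben, rank=1}: owner is Ben, does not fit → Rejected. {pile=7, suit=hearts, owner=Ben, rank=6}: owner is Ben, does not fit → Rejected. {pile=1, suit=diamonds, owner=Dee, rank=3}: owner is Dee, matches → Accepted. {pile=5, suit=spades, owner=Cal, rank=4}: owner is Cal, does not fit → Rejected.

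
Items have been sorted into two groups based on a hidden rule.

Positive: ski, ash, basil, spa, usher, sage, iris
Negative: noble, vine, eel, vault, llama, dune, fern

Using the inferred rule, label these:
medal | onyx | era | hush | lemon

The pattern is that an item is 'Positive' exactly when: contains 's'.
medal: no 's' — does not pass, so Negative.
onyx: no 's' — does not pass, so Negative.
era: no 's' — does not pass, so Negative.
hush: has 's' — passes, so Positive.
lemon: no 's' — does not pass, so Negative.

Negative, Negative, Negative, Positive, Negative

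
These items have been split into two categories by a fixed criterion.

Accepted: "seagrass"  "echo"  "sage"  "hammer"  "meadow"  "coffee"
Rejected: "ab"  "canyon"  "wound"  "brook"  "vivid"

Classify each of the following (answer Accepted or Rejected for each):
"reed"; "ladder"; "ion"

'Accepted' ⟺ contains 'e'.
Accepted: "reed", since has 'e'.
Accepted: "ladder", since has 'e'.
Rejected: "ion", since no 'e'.

Accepted, Accepted, Rejected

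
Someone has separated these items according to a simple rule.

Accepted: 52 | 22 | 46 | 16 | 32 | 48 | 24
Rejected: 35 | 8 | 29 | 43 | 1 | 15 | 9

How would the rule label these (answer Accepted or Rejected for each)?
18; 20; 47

Accepted, Accepted, Rejected

A rule that fits every label: even AND at least 9 — true of each 'Accepted' example, false of each 'Rejected' one.
18 → 18 is even, 18 ≥ 9 → Accepted. 20 → 20 is even, 20 ≥ 9 → Accepted. 47 → 47 is odd, 47 ≥ 9 → Rejected.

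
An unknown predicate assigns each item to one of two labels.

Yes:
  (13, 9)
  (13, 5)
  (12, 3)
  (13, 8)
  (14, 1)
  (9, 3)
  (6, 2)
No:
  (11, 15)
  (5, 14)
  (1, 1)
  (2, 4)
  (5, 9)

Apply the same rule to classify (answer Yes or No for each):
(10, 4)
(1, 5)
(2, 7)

Yes, No, No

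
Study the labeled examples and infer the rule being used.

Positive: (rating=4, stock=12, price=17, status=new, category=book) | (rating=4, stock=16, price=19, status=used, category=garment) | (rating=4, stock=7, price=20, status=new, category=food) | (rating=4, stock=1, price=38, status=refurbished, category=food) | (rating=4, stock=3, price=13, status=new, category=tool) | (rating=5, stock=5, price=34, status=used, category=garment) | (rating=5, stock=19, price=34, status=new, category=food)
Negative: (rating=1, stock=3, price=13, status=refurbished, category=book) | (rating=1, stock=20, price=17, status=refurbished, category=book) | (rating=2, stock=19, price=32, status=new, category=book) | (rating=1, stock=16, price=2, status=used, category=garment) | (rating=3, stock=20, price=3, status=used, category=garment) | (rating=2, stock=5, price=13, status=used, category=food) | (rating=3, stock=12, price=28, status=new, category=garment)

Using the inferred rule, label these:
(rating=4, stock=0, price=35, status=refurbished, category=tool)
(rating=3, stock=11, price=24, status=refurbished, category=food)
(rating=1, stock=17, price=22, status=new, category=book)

One predicate separates the groups cleanly: rating ≥ 4.
Positive: (rating=4, stock=0, price=35, status=refurbished, category=tool), since rating = 4.
Negative: (rating=3, stock=11, price=24, status=refurbished, category=food), since rating = 3.
Negative: (rating=1, stock=17, price=22, status=new, category=book), since rating = 1.

Positive, Negative, Negative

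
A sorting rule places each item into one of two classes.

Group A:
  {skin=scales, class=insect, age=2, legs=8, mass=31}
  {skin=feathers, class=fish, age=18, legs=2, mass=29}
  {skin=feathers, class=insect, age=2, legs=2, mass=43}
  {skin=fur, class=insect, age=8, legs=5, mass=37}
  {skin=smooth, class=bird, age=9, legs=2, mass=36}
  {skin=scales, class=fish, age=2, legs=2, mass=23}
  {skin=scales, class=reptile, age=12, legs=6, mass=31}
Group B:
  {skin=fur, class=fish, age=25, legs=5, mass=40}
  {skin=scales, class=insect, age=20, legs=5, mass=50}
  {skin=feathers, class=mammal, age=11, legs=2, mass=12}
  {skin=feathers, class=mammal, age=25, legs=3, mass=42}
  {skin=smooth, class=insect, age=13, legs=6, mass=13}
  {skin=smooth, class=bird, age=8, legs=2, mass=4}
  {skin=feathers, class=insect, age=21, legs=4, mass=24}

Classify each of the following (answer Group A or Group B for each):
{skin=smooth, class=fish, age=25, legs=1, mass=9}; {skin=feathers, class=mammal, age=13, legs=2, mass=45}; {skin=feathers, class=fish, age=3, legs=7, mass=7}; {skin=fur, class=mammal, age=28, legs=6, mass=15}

Rule: age ≤ 18 AND mass ≥ 23. This holds for each 'Group A' example and fails for each 'Group B' one.

Group B, Group A, Group B, Group B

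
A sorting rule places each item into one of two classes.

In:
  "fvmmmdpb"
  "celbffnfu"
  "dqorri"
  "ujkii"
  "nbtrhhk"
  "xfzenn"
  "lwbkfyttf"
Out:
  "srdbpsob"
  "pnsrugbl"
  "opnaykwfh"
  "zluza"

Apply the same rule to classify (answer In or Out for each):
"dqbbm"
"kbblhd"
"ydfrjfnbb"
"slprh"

One predicate separates the groups cleanly: has a double letter.

In, In, In, Out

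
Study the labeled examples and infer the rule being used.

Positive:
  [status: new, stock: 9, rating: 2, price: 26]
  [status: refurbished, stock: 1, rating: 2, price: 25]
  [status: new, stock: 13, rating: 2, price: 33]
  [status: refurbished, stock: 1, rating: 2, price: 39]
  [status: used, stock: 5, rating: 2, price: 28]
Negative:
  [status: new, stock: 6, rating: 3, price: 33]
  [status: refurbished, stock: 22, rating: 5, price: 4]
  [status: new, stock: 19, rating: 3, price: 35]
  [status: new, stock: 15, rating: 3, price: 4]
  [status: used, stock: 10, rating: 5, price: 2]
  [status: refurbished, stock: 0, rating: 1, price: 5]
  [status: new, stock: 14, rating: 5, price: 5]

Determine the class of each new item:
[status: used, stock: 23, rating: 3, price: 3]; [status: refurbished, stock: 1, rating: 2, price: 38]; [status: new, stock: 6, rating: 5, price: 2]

Negative, Positive, Negative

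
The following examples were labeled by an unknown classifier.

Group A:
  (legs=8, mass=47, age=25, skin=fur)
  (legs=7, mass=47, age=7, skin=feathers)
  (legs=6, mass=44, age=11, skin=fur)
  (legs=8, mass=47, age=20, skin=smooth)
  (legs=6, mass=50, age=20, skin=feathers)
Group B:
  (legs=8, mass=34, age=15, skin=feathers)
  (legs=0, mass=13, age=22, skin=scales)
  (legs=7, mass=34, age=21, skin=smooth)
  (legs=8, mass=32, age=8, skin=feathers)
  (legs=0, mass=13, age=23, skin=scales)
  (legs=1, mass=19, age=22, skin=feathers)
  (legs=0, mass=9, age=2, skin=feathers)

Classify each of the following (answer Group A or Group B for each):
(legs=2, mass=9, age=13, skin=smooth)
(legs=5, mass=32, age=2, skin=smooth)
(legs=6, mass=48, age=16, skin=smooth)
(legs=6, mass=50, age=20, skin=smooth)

The simplest hypothesis consistent with all the labels is: mass ≥ 44.
(legs=2, mass=9, age=13, skin=smooth): mass = 9, does not satisfy this → Group B.
(legs=5, mass=32, age=2, skin=smooth): mass = 32, does not satisfy this → Group B.
(legs=6, mass=48, age=16, skin=smooth): mass = 48, matches → Group A.
(legs=6, mass=50, age=20, skin=smooth): mass = 50, matches → Group A.

Group B, Group B, Group A, Group A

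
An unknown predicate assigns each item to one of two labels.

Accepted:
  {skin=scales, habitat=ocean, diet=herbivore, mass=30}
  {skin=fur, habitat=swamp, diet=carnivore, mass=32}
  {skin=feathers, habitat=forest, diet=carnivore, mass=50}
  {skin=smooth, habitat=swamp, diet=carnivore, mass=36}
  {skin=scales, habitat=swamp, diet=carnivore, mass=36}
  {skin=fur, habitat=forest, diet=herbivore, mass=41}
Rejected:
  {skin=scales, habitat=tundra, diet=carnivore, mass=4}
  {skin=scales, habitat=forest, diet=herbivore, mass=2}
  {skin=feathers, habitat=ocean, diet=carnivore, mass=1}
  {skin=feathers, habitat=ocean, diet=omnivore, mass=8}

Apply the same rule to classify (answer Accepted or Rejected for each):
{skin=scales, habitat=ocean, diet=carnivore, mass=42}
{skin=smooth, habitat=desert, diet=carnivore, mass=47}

The distinguishing property — mass ≥ 30 — holds for all the 'Accepted' cases and none of the 'Rejected' cases.

Accepted, Accepted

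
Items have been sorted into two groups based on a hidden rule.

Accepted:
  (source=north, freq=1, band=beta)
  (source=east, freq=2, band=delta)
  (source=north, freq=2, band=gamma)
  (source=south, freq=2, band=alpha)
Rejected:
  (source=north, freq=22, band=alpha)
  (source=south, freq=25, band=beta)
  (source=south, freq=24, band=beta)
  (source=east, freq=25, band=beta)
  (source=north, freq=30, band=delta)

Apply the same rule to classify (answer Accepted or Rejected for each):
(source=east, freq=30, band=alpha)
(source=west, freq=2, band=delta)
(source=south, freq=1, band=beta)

Rule: freq ≤ 2. This holds for each 'Accepted' example and fails for each 'Rejected' one.

Rejected, Accepted, Accepted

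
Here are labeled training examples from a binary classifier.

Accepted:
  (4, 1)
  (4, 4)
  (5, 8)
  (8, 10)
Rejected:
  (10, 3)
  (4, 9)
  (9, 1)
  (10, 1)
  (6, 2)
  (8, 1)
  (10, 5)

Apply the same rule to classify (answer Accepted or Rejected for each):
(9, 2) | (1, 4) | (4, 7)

Rejected, Accepted, Accepted

The pattern is that an item is 'Accepted' exactly when: |first − second| ≤ 3.
(9, 2): |9−2| = 7 — doesn't qualify, so Rejected.
(1, 4): |1−4| = 3 — satisfies this, so Accepted.
(4, 7): |4−7| = 3 — satisfies this, so Accepted.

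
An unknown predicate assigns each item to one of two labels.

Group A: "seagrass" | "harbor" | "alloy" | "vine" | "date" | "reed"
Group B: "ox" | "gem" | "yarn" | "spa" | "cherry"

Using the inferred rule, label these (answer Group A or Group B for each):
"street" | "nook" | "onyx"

Group A, Group A, Group B

The common property of the 'Group A' items is: has ≥ 2 vowels. No 'Group B' item has it.
"street": Group A (2 vowels).
"nook": Group A (2 vowels).
"onyx": Group B (1 vowel).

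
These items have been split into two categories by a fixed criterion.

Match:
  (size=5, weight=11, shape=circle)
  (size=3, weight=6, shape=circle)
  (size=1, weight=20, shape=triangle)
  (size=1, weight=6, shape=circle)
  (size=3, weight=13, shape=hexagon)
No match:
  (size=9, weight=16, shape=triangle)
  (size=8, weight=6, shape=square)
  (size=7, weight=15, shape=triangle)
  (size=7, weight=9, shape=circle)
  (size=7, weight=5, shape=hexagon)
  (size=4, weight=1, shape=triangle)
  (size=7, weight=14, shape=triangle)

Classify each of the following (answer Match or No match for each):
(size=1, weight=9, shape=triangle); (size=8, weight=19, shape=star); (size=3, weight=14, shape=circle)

All 'Match' examples share one property — weight ≥ 5 AND size ≤ 5 — and every 'No match' example lacks it.
(size=1, weight=9, shape=triangle): Match (weight = 9, size = 1).
(size=8, weight=19, shape=star): No match (weight = 19, size = 8).
(size=3, weight=14, shape=circle): Match (weight = 14, size = 3).

Match, No match, Match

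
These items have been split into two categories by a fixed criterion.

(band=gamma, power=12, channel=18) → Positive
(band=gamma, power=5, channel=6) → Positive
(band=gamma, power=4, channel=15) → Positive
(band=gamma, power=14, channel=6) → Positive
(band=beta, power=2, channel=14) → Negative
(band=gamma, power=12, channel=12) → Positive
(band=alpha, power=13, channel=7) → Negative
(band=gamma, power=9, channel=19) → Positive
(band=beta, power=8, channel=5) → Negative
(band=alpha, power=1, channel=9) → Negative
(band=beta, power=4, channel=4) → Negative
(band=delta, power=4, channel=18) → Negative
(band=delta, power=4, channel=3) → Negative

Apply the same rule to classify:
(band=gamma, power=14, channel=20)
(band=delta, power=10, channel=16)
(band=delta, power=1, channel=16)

The distinguishing property — band is gamma — holds for all the 'Positive' cases and none of the 'Negative' cases.
Positive: (band=gamma, power=14, channel=20), since band is gamma. Negative: (band=delta, power=10, channel=16), since band is delta. Negative: (band=delta, power=1, channel=16), since band is delta.

Positive, Negative, Negative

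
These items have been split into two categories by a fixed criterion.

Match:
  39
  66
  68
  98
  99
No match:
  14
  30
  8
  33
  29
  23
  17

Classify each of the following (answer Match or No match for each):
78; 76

Every 'Match' example satisfies: at least 39. None of the 'No match' examples do.
78 — 78 ≥ 39, hence Match.
76 — 76 ≥ 39, hence Match.

Match, Match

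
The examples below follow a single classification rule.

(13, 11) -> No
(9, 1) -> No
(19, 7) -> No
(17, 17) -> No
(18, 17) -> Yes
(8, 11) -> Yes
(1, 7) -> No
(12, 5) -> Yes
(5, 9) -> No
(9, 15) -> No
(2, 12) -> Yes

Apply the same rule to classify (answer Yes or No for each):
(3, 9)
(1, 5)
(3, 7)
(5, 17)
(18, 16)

No, No, No, No, Yes

Every 'Yes' example satisfies: first is even. None of the 'No' examples do.
(3, 9): first 3 — lacks this property, so No.
(1, 5): first 1 — lacks this property, so No.
(3, 7): first 3 — lacks this property, so No.
(5, 17): first 5 — lacks this property, so No.
(18, 16): first 18 — fits, so Yes.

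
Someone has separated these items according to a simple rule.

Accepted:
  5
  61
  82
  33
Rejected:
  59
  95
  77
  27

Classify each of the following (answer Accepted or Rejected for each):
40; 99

Accepted, Rejected

The rule appears to be: ≡ 5 (mod 7).
40: Accepted (40 mod 7 = 5). 99: Rejected (99 mod 7 = 1).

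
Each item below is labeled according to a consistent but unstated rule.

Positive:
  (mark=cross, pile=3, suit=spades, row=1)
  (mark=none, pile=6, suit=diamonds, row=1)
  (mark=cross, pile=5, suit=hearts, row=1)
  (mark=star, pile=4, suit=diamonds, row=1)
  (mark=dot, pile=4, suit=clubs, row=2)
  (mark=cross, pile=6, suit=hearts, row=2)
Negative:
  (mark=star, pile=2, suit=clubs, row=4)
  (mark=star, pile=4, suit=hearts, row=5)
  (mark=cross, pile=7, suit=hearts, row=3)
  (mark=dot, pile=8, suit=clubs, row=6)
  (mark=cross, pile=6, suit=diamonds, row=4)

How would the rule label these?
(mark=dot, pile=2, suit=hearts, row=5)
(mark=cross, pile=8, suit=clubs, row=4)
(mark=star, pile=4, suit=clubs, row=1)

The rule appears to be: row ≤ 2.

Negative, Negative, Positive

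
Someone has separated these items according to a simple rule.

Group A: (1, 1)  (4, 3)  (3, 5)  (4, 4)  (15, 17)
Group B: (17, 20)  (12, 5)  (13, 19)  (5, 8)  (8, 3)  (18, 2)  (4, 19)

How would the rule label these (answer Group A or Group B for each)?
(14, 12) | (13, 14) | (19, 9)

'Group A' ⟺ |first − second| ≤ 2.
(14, 12): |14−12| = 2, has this property → Group A. (13, 14): |13−14| = 1, has this property → Group A. (19, 9): |19−9| = 10, does not satisfy this → Group B.

Group A, Group A, Group B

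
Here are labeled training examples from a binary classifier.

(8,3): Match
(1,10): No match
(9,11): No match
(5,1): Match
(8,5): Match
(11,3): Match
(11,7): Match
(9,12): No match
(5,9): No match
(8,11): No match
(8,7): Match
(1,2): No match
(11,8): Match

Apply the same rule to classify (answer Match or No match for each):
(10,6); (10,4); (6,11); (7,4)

The pattern is that an item is 'Match' exactly when: first > second.

Match, Match, No match, Match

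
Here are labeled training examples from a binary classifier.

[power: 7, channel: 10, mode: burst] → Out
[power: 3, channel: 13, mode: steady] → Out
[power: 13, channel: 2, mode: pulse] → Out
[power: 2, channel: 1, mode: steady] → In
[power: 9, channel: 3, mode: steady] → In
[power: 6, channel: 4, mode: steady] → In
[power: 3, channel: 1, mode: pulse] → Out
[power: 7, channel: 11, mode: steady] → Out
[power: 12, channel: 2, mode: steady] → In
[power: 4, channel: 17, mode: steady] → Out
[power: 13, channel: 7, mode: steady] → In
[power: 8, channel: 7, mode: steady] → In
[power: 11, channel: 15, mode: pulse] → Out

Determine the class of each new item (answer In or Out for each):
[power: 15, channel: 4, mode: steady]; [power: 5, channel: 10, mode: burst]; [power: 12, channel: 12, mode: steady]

In, Out, Out

Every 'In' example satisfies: mode is steady AND channel ≤ 7. None of the 'Out' examples do.
In: [power: 15, channel: 4, mode: steady], since mode is steady, channel = 4.
Out: [power: 5, channel: 10, mode: burst], since mode is burst, channel = 10.
Out: [power: 12, channel: 12, mode: steady], since mode is steady, channel = 12.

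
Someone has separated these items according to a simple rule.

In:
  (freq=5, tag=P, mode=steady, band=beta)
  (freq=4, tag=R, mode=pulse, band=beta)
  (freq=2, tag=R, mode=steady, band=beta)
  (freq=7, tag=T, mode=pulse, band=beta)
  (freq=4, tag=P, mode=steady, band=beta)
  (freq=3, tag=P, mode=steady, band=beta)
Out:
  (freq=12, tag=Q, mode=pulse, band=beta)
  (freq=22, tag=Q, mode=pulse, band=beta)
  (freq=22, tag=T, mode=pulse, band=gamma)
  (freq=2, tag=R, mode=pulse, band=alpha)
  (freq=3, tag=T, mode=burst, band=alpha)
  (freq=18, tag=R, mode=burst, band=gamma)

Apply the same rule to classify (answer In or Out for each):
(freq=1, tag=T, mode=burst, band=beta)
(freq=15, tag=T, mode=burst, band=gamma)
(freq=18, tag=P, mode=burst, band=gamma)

In, Out, Out

A rule that fits every label: band is beta AND freq ≤ 7 — true of each 'In' example, false of each 'Out' one.
(freq=1, tag=T, mode=burst, band=beta) → band is beta, freq = 1 → In. (freq=15, tag=T, mode=burst, band=gamma) → band is gamma, freq = 15 → Out. (freq=18, tag=P, mode=burst, band=gamma) → band is gamma, freq = 18 → Out.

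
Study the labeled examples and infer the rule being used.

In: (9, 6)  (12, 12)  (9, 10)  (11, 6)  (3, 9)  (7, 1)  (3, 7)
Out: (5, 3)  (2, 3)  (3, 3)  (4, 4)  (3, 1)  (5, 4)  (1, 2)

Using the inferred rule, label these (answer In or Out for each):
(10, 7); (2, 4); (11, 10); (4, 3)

In, Out, In, Out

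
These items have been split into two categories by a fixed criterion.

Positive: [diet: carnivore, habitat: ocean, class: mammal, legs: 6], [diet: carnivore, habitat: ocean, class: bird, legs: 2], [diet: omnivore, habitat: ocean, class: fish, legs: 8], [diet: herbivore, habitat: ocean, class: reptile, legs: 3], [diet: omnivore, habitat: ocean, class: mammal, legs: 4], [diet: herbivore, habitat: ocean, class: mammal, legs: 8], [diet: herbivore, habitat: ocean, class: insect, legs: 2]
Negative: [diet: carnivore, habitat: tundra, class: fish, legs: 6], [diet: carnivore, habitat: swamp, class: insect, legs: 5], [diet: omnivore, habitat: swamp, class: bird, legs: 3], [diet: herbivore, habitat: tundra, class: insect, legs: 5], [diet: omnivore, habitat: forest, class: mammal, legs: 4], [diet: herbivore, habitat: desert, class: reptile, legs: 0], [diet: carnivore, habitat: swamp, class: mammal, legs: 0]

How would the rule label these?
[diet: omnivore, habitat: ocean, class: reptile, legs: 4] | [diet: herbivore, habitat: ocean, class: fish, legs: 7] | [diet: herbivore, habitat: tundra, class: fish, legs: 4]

The pattern is that an item is 'Positive' exactly when: habitat is ocean.
[diet: omnivore, habitat: ocean, class: reptile, legs: 4]: Positive (habitat is ocean). [diet: herbivore, habitat: ocean, class: fish, legs: 7]: Positive (habitat is ocean). [diet: herbivore, habitat: tundra, class: fish, legs: 4]: Negative (habitat is tundra).

Positive, Positive, Negative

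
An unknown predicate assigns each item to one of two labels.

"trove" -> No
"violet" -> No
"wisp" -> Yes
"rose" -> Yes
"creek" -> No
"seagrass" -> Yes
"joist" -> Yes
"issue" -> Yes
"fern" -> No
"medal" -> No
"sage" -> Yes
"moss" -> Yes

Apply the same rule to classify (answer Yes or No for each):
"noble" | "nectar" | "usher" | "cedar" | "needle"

The distinguishing property — contains 's' — holds for all the 'Yes' cases and none of the 'No' cases.
"noble": no 's', does not satisfy this → No.
"nectar": no 's', does not satisfy this → No.
"usher": has 's', fits → Yes.
"cedar": no 's', does not satisfy this → No.
"needle": no 's', does not satisfy this → No.

No, No, Yes, No, No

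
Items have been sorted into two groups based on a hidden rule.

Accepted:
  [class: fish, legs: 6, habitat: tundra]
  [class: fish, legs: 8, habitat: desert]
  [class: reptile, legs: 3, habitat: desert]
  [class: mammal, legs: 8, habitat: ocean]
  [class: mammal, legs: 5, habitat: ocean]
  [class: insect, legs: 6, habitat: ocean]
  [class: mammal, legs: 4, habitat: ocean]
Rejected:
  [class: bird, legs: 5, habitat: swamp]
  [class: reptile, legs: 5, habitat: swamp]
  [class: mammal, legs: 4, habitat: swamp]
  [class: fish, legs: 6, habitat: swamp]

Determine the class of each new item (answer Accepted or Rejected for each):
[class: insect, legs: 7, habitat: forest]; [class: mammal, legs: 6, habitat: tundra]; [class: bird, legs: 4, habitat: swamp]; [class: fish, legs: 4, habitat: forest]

All 'Accepted' examples share one property — habitat is not swamp — and every 'Rejected' example lacks it.
[class: insect, legs: 7, habitat: forest]: Accepted (habitat is forest). [class: mammal, legs: 6, habitat: tundra]: Accepted (habitat is tundra). [class: bird, legs: 4, habitat: swamp]: Rejected (habitat is swamp). [class: fish, legs: 4, habitat: forest]: Accepted (habitat is forest).

Accepted, Accepted, Rejected, Accepted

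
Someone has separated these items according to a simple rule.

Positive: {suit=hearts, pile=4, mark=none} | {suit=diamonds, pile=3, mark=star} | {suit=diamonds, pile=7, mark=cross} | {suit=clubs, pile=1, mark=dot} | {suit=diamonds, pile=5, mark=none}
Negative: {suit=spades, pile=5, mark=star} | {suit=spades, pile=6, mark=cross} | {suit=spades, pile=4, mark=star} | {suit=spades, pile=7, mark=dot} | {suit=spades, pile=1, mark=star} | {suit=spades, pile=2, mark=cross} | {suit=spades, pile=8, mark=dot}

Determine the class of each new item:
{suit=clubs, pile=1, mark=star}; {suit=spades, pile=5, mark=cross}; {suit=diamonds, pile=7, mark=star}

The rule appears to be: suit is not spades.
{suit=clubs, pile=1, mark=star}: suit is clubs — has this property, so Positive.
{suit=spades, pile=5, mark=cross}: suit is spades — does not pass, so Negative.
{suit=diamonds, pile=7, mark=star}: suit is diamonds — has this property, so Positive.

Positive, Negative, Positive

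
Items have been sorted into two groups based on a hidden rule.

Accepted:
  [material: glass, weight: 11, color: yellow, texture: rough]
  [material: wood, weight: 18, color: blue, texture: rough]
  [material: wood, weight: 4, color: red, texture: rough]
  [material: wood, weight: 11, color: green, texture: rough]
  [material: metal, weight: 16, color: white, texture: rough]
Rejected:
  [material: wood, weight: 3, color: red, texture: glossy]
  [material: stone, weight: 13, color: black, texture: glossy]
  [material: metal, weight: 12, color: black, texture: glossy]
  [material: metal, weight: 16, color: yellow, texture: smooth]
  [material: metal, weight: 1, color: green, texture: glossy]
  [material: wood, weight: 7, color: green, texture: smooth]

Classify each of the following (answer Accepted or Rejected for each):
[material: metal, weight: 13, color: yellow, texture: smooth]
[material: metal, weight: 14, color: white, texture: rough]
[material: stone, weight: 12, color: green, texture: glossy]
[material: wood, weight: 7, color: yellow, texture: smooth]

Rejected, Accepted, Rejected, Rejected

Checking candidate rules against both groups, what survives is: texture is rough.
[material: metal, weight: 13, color: yellow, texture: smooth]: texture is smooth, does not pass → Rejected.
[material: metal, weight: 14, color: white, texture: rough]: texture is rough, passes → Accepted.
[material: stone, weight: 12, color: green, texture: glossy]: texture is glossy, does not pass → Rejected.
[material: wood, weight: 7, color: yellow, texture: smooth]: texture is smooth, does not pass → Rejected.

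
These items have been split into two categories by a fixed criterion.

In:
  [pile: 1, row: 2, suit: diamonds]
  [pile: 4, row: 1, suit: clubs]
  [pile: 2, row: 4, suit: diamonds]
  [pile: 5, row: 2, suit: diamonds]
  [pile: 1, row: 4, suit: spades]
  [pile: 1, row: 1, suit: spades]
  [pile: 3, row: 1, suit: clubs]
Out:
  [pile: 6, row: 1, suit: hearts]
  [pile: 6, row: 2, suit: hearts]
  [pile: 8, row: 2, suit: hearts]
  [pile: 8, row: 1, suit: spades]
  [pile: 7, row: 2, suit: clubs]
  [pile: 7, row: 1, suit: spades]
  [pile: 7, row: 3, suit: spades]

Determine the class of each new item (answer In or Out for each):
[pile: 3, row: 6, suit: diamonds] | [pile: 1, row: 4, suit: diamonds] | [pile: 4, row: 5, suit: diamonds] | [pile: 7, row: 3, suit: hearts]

In, In, In, Out

A rule that fits every label: pile ≤ 5 — true of each 'In' example, false of each 'Out' one.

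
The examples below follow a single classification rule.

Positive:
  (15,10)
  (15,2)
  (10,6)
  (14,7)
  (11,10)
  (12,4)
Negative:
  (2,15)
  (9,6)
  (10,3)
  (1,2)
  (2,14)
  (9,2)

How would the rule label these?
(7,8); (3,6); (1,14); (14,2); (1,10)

Negative, Negative, Negative, Positive, Negative

The pattern is that an item is 'Positive' exactly when: first > second AND sum ≥ 16.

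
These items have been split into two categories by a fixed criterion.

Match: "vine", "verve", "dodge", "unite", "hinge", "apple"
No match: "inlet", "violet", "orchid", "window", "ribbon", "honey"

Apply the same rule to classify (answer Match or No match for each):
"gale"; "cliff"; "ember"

'Match' ⟺ ends with 'e'.
"gale" → ends with 'e' → Match. "cliff" → ends with 'f' → No match. "ember" → ends with 'r' → No match.

Match, No match, No match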